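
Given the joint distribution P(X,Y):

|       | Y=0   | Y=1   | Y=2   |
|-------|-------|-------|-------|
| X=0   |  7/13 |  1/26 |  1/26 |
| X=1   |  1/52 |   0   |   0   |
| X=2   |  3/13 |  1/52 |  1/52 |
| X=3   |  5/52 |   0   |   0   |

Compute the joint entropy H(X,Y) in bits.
1.9844 bits

H(X,Y) = -Σ_{x,y} P(x,y) log₂ P(x,y). Per-cell terms -P(x,y)·log₂P(x,y):
  X=0: 0.4809, 0.1808, 0.1808
  X=1: 0.1096, 0.0000, 0.0000
  X=2: 0.4882, 0.1096, 0.1096
  X=3: 0.3249, 0.0000, 0.0000
  (cells with P = 0 contribute 0)
Sum of the 12 terms: H(X,Y) = 1.9844 bits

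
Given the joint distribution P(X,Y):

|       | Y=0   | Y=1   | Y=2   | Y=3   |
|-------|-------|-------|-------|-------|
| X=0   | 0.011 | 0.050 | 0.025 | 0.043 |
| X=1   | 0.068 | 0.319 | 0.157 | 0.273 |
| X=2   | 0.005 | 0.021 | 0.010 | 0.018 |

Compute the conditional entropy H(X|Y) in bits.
0.8467 bits

H(X|Y) = H(X,Y) - H(Y)

H(X,Y) = -Σ_{x,y} P(x,y) log₂ P(x,y). Per-cell terms -P(x,y)·log₂P(x,y):
  X=0: 0.07157, 0.21610, 0.13305, 0.19520
  X=1: 0.26373, 0.52583, 0.41937, 0.51134
  X=2: 0.03822, 0.11704, 0.06644, 0.10433
Sum of the 12 terms: H(X,Y) = 2.6622 bits

Marginal of Y (column sums):
  P(Y=0) = 0.011 + 0.068 + 0.005 = 0.084
  P(Y=1) = 0.050 + 0.319 + 0.021 = 0.390
  P(Y=2) = 0.025 + 0.157 + 0.010 = 0.192
  P(Y=3) = 0.043 + 0.273 + 0.018 = 0.334
H(Y) = -[0.084·log₂(0.084) + 0.390·log₂(0.390) + 0.192·log₂(0.192) + 0.334·log₂(0.334)]
  = 0.30017 + 0.52980 + 0.45712 + 0.52841 = 1.8155 bits

H(X|Y) = H(X,Y) - H(Y) = 2.6622 - 1.8155 = 0.8467 bits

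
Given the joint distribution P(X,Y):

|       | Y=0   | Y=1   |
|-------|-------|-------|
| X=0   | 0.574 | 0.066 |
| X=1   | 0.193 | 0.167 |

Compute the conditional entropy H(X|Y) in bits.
0.8246 bits

H(X|Y) = H(X,Y) - H(Y)

H(X,Y) = -Σ_{x,y} P(x,y) log₂ P(x,y). Per-cell terms -P(x,y)·log₂P(x,y):
  X=0: 0.4597, 0.2588
  X=1: 0.4581, 0.4312
Sum of the 4 terms: H(X,Y) = 1.6078 bits

Marginal of Y (column sums):
  P(Y=0) = 0.574 + 0.193 = 0.767
  P(Y=1) = 0.066 + 0.167 = 0.233
H(Y) = -[0.767·log₂(0.767) + 0.233·log₂(0.233)]
  = 0.2935 + 0.4897 = 0.7832 bits

H(X|Y) = H(X,Y) - H(Y) = 1.6078 - 0.7832 = 0.8246 bits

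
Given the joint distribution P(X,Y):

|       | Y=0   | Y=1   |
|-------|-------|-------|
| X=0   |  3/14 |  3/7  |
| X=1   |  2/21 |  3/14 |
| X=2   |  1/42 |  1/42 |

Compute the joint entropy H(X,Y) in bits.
2.0562 bits

H(X,Y) = -Σ_{x,y} P(x,y) log₂ P(x,y). Per-cell terms -P(x,y)·log₂P(x,y):
  X=0: 0.4762, 0.5239
  X=1: 0.3231, 0.4762
  X=2: 0.1284, 0.1284
Sum of the 6 terms: H(X,Y) = 2.0562 bits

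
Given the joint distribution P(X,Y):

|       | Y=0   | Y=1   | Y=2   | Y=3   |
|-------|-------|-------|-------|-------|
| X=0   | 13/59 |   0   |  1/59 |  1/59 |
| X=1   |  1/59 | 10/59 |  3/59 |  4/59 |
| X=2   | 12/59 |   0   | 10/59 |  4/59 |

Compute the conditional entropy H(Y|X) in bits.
1.3145 bits

H(Y|X) = H(X,Y) - H(X)

H(X,Y) = -Σ_{x,y} P(x,y) log₂ P(x,y). Per-cell terms -P(x,y)·log₂P(x,y):
  X=0: 0.48082, 0.00000, 0.09971, 0.09971
  X=1: 0.09971, 0.43402, 0.21853, 0.26323
  X=2: 0.46732, 0.00000, 0.43402, 0.26323
  (cells with P = 0 contribute 0)
Sum of the 12 terms: H(X,Y) = 2.8603 bits

Marginal of X (row sums):
  P(X=0) = 13/59 + 0 + 1/59 + 1/59 = 15/59
  P(X=1) = 1/59 + 10/59 + 3/59 + 4/59 = 18/59
  P(X=2) = 12/59 + 0 + 10/59 + 4/59 = 26/59
H(X) = -[(15/59)·log₂(15/59) + (18/59)·log₂(18/59) + (26/59)·log₂(26/59)]
  = 0.50231 + 0.52252 + 0.52097 = 1.5458 bits

H(Y|X) = H(X,Y) - H(X) = 2.8603 - 1.5458 = 1.3145 bits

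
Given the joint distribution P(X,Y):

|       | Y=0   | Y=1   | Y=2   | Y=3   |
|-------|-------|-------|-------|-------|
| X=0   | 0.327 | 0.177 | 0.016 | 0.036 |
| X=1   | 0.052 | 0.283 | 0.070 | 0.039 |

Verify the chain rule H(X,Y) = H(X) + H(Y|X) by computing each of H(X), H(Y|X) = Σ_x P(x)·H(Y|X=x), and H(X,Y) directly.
H(X) = 0.9909 bits, H(Y|X) = 1.4349 bits, H(X,Y) = 2.4259 bits

Marginal of X (row sums):
  P(X=0) = 0.327 + 0.177 + 0.016 + 0.036 = 0.556
  P(X=1) = 0.052 + 0.283 + 0.070 + 0.039 = 0.444
H(X) = -[0.556·log₂(0.556) + 0.444·log₂(0.444)]
  = 0.47084 + 0.52009 = 0.9909 bits

H(Y|X) = Σ_x P(x)·H(Y|X=x):
  X=0: P(X=0) = 0.556, P(Y|X=0) = (327/556, 177/556, 4/139, 9/139) → H(Y|X=0) = 1.37908
  X=1: P(X=1) = 0.444, P(Y|X=1) = (13/111, 283/444, 35/222, 13/148) → H(Y|X=1) = 1.50491
H(Y|X) = 0.556·1.37908 + 0.444·1.50491 = 1.4349 bits

H(X,Y) = -Σ_{x,y} P(x,y) log₂ P(x,y). Per-cell terms -P(x,y)·log₂P(x,y):
  X=0: 0.52733, 0.44218, 0.09545, 0.17265
  X=1: 0.22180, 0.51538, 0.26856, 0.18253
Sum of the 8 terms: H(X,Y) = 2.4259 bits

Chain rule check:
  H(X) + H(Y|X) = 0.9909 + 1.4349 = 2.4258 bits
  H(X,Y) = 2.4259 bits
✓ Chain rule verified (Δ = 0.0001 is 4-dp rounding noise: each of the three values was rounded independently).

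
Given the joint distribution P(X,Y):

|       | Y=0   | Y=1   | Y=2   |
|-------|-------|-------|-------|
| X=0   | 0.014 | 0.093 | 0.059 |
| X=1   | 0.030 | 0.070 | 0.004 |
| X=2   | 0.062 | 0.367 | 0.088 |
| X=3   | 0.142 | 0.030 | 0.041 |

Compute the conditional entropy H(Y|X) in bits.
1.1896 bits

H(Y|X) = H(X,Y) - H(X)

H(X,Y) = -Σ_{x,y} P(x,y) log₂ P(x,y). Per-cell terms -P(x,y)·log₂P(x,y):
  X=0: 0.086218, 0.318676, 0.240905
  X=1: 0.151767, 0.268555, 0.031863
  X=2: 0.248718, 0.530736, 0.308559
  X=3: 0.399877, 0.151767, 0.188938
Sum of the 12 terms: H(X,Y) = 2.92658 bits

Marginal of X (row sums):
  P(X=0) = 0.014 + 0.093 + 0.059 = 0.166
  P(X=1) = 0.030 + 0.070 + 0.004 = 0.104
  P(X=2) = 0.062 + 0.367 + 0.088 = 0.517
  P(X=3) = 0.142 + 0.030 + 0.041 = 0.213
H(X) = -[0.166·log₂(0.166) + 0.104·log₂(0.104) + 0.517·log₂(0.517) + 0.213·log₂(0.213)]
  = 0.430064 + 0.339596 + 0.492062 + 0.475219 = 1.73694 bits

H(Y|X) = H(X,Y) - H(X) = 2.92658 - 1.73694 = 1.1896 bits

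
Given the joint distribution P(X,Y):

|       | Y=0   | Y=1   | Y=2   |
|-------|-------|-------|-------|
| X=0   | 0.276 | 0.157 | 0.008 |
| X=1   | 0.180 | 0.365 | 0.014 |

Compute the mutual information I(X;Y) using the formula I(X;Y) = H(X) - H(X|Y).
0.0673 bits

I(X;Y) = H(X) - H(X|Y)

Marginal of X (row sums):
  P(X=0) = 0.276 + 0.157 + 0.008 = 0.441
  P(X=1) = 0.180 + 0.365 + 0.014 = 0.559
H(X) = -[0.441·log₂(0.441) + 0.559·log₂(0.559)]
  = 0.5209 + 0.4690 = 0.9899 bits

Marginal of Y (column sums):
  P(Y=0) = 0.276 + 0.180 = 0.456
  P(Y=1) = 0.157 + 0.365 = 0.522
  P(Y=2) = 0.008 + 0.014 = 0.022
H(X|Y) = Σ_y P(y)·H(X|Y=y):
  Y=0: P(Y=0) = 0.456, P(X|Y=0) = (23/38, 15/38) → H(X|Y=0) = 0.9678
  Y=1: P(Y=1) = 0.522, P(X|Y=1) = (157/522, 365/522) → H(X|Y=1) = 0.8822
  Y=2: P(Y=2) = 0.022, P(X|Y=2) = (4/11, 7/11) → H(X|Y=2) = 0.9457
H(X|Y) = 0.456·0.9678 + 0.522·0.8822 + 0.022·0.9457 = 0.9226 bits

I(X;Y) = H(X) - H(X|Y) = 0.9899 - 0.9226 = 0.0673 bits

Cross-check via I(X;Y) = H(X) + H(Y) - H(X,Y): computing H(Y) from the column sums and H(X,Y) from the 6 cells in the same way gives H(Y) = 1.1273 bits and H(X,Y) = 2.0499 bits, so
I(X;Y) = 0.9899 + 1.1273 - 2.0499 = 0.0673 bits ✓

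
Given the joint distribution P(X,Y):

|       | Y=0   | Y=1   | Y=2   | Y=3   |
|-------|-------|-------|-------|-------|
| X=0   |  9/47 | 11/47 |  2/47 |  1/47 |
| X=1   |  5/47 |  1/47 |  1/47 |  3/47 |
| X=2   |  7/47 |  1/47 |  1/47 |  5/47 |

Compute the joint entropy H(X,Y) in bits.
3.0821 bits

H(X,Y) = -Σ_{x,y} P(x,y) log₂ P(x,y). Per-cell terms -P(x,y)·log₂P(x,y):
  X=0: 0.456638, 0.490356, 0.193812, 0.118183
  X=1: 0.343900, 0.118183, 0.118183, 0.253380
  X=2: 0.409163, 0.118183, 0.118183, 0.343900
Sum of the 12 terms: H(X,Y) = 3.0821 bits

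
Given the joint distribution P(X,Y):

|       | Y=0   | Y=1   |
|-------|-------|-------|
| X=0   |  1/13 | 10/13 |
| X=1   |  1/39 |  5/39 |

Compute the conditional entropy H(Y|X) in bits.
0.4719 bits

H(Y|X) = H(X,Y) - H(X)

H(X,Y) = -Σ_{x,y} P(x,y) log₂ P(x,y). Per-cell terms -P(x,y)·log₂P(x,y):
  X=0: 0.28465, 0.29116
  X=1: 0.13552, 0.37993
Sum of the 4 terms: H(X,Y) = 1.0913 bits

Marginal of X (row sums):
  P(X=0) = 1/13 + 10/13 = 11/13
  P(X=1) = 1/39 + 5/39 = 2/13
H(X) = -[(11/13)·log₂(11/13) + (2/13)·log₂(2/13)]
  = 0.20393 + 0.41545 = 0.6194 bits

H(Y|X) = H(X,Y) - H(X) = 1.0913 - 0.6194 = 0.4719 bits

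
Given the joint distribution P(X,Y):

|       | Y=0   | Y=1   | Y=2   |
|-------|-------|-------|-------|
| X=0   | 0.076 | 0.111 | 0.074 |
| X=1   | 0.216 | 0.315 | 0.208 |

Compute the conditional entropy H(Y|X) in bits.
1.5580 bits

H(Y|X) = H(X,Y) - H(X)

H(X,Y) = -Σ_{x,y} P(x,y) log₂ P(x,y). Per-cell terms -P(x,y)·log₂P(x,y):
  X=0: 0.28256, 0.35202, 0.27797
  X=1: 0.47755, 0.52497, 0.47119
Sum of the 6 terms: H(X,Y) = 2.3863 bits

Marginal of X (row sums):
  P(X=0) = 0.076 + 0.111 + 0.074 = 0.261
  P(X=1) = 0.216 + 0.315 + 0.208 = 0.739
H(X) = -[0.261·log₂(0.261) + 0.739·log₂(0.739)]
  = 0.50579 + 0.32247 = 0.8283 bits

H(Y|X) = H(X,Y) - H(X) = 2.3863 - 0.8283 = 1.5580 bits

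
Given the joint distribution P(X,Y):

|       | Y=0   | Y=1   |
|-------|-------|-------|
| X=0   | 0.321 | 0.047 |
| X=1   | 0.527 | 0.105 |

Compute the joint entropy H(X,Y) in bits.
1.5620 bits

H(X,Y) = -Σ_{x,y} P(x,y) log₂ P(x,y). Per-cell terms -P(x,y)·log₂P(x,y):
  X=0: 0.52623, 0.20733
  X=1: 0.48701, 0.34141
Sum of the 4 terms: H(X,Y) = 1.5620 bits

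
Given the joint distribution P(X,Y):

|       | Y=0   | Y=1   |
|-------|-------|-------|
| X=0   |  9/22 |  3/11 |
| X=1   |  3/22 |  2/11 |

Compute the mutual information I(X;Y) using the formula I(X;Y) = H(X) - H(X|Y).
0.0185 bits

I(X;Y) = H(X) - H(X|Y)

Marginal of X (row sums):
  P(X=0) = 9/22 + 3/11 = 15/22
  P(X=1) = 3/22 + 2/11 = 7/22
H(X) = -[(15/22)·log₂(15/22) + (7/22)·log₂(7/22)]
  = 0.3767 + 0.5257 = 0.9024 bits

Marginal of Y (column sums):
  P(Y=0) = 9/22 + 3/22 = 6/11
  P(Y=1) = 3/11 + 2/11 = 5/11
H(X|Y) = Σ_y P(y)·H(X|Y=y):
  Y=0: P(Y=0) = 6/11, P(X|Y=0) = (3/4, 1/4) → H(X|Y=0) = 0.8113
  Y=1: P(Y=1) = 5/11, P(X|Y=1) = (3/5, 2/5) → H(X|Y=1) = 0.9710
H(X|Y) = (6/11)·0.8113 + (5/11)·0.9710 = 0.8839 bits

I(X;Y) = H(X) - H(X|Y) = 0.9024 - 0.8839 = 0.0185 bits

Cross-check via I(X;Y) = H(X) + H(Y) - H(X,Y): computing H(Y) from the column sums and H(X,Y) from the 4 cells in the same way gives H(Y) = 0.9940 bits and H(X,Y) = 1.8779 bits, so
I(X;Y) = 0.9024 + 0.9940 - 1.8779 = 0.0185 bits ✓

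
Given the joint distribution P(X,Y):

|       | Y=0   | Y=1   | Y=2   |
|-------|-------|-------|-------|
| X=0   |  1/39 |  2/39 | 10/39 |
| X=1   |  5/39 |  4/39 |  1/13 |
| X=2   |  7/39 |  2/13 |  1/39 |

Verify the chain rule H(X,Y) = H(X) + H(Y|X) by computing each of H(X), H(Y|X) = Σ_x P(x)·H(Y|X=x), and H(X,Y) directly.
H(X) = 1.5821 bits, H(Y|X) = 1.2739 bits, H(X,Y) = 2.8560 bits

Marginal of X (row sums):
  P(X=0) = 1/39 + 2/39 + 10/39 = 1/3
  P(X=1) = 5/39 + 4/39 + 1/13 = 4/13
  P(X=2) = 7/39 + 2/13 + 1/39 = 14/39
H(X) = -[(1/3)·log₂(1/3) + (4/13)·log₂(4/13) + (14/39)·log₂(14/39)]
  = 0.52832 + 0.52321 + 0.53058 = 1.5821 bits

H(Y|X) = Σ_x P(x)·H(Y|X=x):
  X=0: P(X=0) = 1/3, P(Y|X=0) = (1/13, 2/13, 10/13) → H(Y|X=0) = 0.99126
  X=1: P(X=1) = 4/13, P(Y|X=1) = (5/12, 1/3, 1/4) → H(Y|X=1) = 1.55459
  X=2: P(X=2) = 14/39, P(Y|X=2) = (1/2, 3/7, 1/14) → H(Y|X=2) = 1.29584
H(Y|X) = (1/3)·0.99126 + (4/13)·1.55459 + (14/39)·1.29584 = 1.2739 bits

H(X,Y) = -Σ_{x,y} P(x,y) log₂ P(x,y). Per-cell terms -P(x,y)·log₂P(x,y):
  X=0: 0.13552, 0.21976, 0.50345
  X=1: 0.37993, 0.33696, 0.28465
  X=2: 0.44478, 0.41545, 0.13552
Sum of the 9 terms: H(X,Y) = 2.8560 bits

Chain rule check:
  H(X) + H(Y|X) = 1.5821 + 1.2739 = 2.8560 bits
  H(X,Y) = 2.8560 bits
✓ Chain rule verified.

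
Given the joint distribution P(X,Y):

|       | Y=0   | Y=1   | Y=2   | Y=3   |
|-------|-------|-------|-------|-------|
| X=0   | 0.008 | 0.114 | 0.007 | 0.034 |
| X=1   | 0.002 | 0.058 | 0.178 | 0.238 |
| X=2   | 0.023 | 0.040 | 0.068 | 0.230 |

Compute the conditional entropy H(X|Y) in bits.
1.2459 bits

H(X|Y) = H(X,Y) - H(Y)

H(X,Y) = -Σ_{x,y} P(x,y) log₂ P(x,y). Per-cell terms -P(x,y)·log₂P(x,y):
  X=0: 0.05573, 0.35715, 0.05011, 0.16586
  X=1: 0.01793, 0.23825, 0.44323, 0.49289
  X=2: 0.12517, 0.18575, 0.26373, 0.48767
Sum of the 12 terms: H(X,Y) = 2.8835 bits

Marginal of Y (column sums):
  P(Y=0) = 0.008 + 0.002 + 0.023 = 0.033
  P(Y=1) = 0.114 + 0.058 + 0.040 = 0.212
  P(Y=2) = 0.007 + 0.178 + 0.068 = 0.253
  P(Y=3) = 0.034 + 0.238 + 0.230 = 0.502
H(Y) = -[0.033·log₂(0.033) + 0.212·log₂(0.212) + 0.253·log₂(0.253) + 0.502·log₂(0.502)]
  = 0.16241 + 0.47443 + 0.50165 + 0.49911 = 1.6376 bits

H(X|Y) = H(X,Y) - H(Y) = 2.8835 - 1.6376 = 1.2459 bits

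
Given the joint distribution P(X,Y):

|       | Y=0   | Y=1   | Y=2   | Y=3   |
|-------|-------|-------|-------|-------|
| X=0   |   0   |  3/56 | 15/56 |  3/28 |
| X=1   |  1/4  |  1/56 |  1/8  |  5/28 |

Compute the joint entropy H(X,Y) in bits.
2.5030 bits

H(X,Y) = -Σ_{x,y} P(x,y) log₂ P(x,y). Per-cell terms -P(x,y)·log₂P(x,y):
  X=0: 0.00000, 0.22620, 0.50905, 0.34526
  X=1: 0.50000, 0.10370, 0.37500, 0.44383
  (cells with P = 0 contribute 0)
Sum of the 8 terms: H(X,Y) = 2.5030 bits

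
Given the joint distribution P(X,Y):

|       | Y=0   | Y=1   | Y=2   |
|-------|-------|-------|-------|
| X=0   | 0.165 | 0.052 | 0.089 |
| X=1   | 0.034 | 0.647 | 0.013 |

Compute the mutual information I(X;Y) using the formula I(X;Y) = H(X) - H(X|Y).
0.4340 bits

I(X;Y) = H(X) - H(X|Y)

Marginal of X (row sums):
  P(X=0) = 0.165 + 0.052 + 0.089 = 0.306
  P(X=1) = 0.034 + 0.647 + 0.013 = 0.694
H(X) = -[0.306·log₂(0.306) + 0.694·log₂(0.694)]
  = 0.5228 + 0.3657 = 0.8885 bits

Marginal of Y (column sums):
  P(Y=0) = 0.165 + 0.034 = 0.199
  P(Y=1) = 0.052 + 0.647 = 0.699
  P(Y=2) = 0.089 + 0.013 = 0.102
H(X|Y) = Σ_y P(y)·H(X|Y=y):
  Y=0: P(Y=0) = 0.199, P(X|Y=0) = (165/199, 34/199) → H(X|Y=0) = 0.6597
  Y=1: P(Y=1) = 0.699, P(X|Y=1) = (52/699, 647/699) → H(X|Y=1) = 0.3821
  Y=2: P(Y=2) = 0.102, P(X|Y=2) = (89/102, 13/102) → H(X|Y=2) = 0.5504
H(X|Y) = 0.199·0.6597 + 0.699·0.3821 + 0.102·0.5504 = 0.4545 bits

I(X;Y) = H(X) - H(X|Y) = 0.8885 - 0.4545 = 0.4340 bits

Cross-check via I(X;Y) = H(X) + H(Y) - H(X,Y): computing H(Y) from the column sums and H(X,Y) from the 6 cells in the same way gives H(Y) = 1.1606 bits and H(X,Y) = 1.6151 bits, so
I(X;Y) = 0.8885 + 1.1606 - 1.6151 = 0.4340 bits ✓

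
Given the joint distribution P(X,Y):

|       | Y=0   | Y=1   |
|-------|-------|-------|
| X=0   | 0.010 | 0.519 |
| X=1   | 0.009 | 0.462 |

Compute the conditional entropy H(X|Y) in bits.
0.9976 bits

H(X|Y) = H(X,Y) - H(Y)

H(X,Y) = -Σ_{x,y} P(x,y) log₂ P(x,y). Per-cell terms -P(x,y)·log₂P(x,y):
  X=0: 0.066439, 0.491074
  X=1: 0.061163, 0.514684
Sum of the 4 terms: H(X,Y) = 1.13336 bits

Marginal of Y (column sums):
  P(Y=0) = 0.010 + 0.009 = 0.019
  P(Y=1) = 0.519 + 0.462 = 0.981
H(Y) = -[0.019·log₂(0.019) + 0.981·log₂(0.981)]
  = 0.108639 + 0.027149 = 0.13579 bits

H(X|Y) = H(X,Y) - H(Y) = 1.13336 - 0.13579 = 0.9976 bits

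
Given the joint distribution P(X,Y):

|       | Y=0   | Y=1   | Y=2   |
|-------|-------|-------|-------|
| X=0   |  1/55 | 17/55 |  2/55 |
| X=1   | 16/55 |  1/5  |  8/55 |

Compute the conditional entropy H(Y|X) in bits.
1.2441 bits

H(Y|X) = H(X,Y) - H(X)

H(X,Y) = -Σ_{x,y} P(x,y) log₂ P(x,y). Per-cell terms -P(x,y)·log₂P(x,y):
  X=0: 0.1051156, 0.5235681, 0.1738676
  X=1: 0.5182137, 0.4643856, 0.4045614
Sum of the 6 terms: H(X,Y) = 2.189712 bits

Marginal of X (row sums):
  P(X=0) = 1/55 + 17/55 + 2/55 = 4/11
  P(X=1) = 16/55 + 1/5 + 8/55 = 7/11
H(X) = -[(4/11)·log₂(4/11) + (7/11)·log₂(7/11)]
  = 0.5307024 + 0.4149579 = 0.945660 bits

H(Y|X) = H(X,Y) - H(X) = 2.189712 - 0.945660 = 1.2441 bits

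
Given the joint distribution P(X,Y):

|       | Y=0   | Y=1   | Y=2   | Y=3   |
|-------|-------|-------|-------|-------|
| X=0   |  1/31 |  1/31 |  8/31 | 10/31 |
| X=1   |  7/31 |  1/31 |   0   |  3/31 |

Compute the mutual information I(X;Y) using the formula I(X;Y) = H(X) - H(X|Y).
0.4067 bits

I(X;Y) = H(X) - H(X|Y)

Marginal of X (row sums):
  P(X=0) = 1/31 + 1/31 + 8/31 + 10/31 = 20/31
  P(X=1) = 7/31 + 1/31 + 0 + 3/31 = 11/31
H(X) = -[(20/31)·log₂(20/31) + (11/31)·log₂(11/31)]
  = 0.4079 + 0.5304 = 0.9383 bits

Marginal of Y (column sums):
  P(Y=0) = 1/31 + 7/31 = 8/31
  P(Y=1) = 1/31 + 1/31 = 2/31
  P(Y=2) = 8/31 + 0 = 8/31
  P(Y=3) = 10/31 + 3/31 = 13/31
H(X|Y) = Σ_y P(y)·H(X|Y=y):
  Y=0: P(Y=0) = 8/31, P(X|Y=0) = (1/8, 7/8) → H(X|Y=0) = 0.5436
  Y=1: P(Y=1) = 2/31, P(X|Y=1) = (1/2, 1/2) → H(X|Y=1) = 1.0000
  Y=2: P(Y=2) = 8/31, P(X|Y=2) = (1, 0) → H(X|Y=2) = 0.0000
  Y=3: P(Y=3) = 13/31, P(X|Y=3) = (10/13, 3/13) → H(X|Y=3) = 0.7793
H(X|Y) = (8/31)·0.5436 + (2/31)·1.0000 + (8/31)·0.0000 + (13/31)·0.7793 = 0.5316 bits

I(X;Y) = H(X) - H(X|Y) = 0.9383 - 0.5316 = 0.4067 bits

Cross-check via I(X;Y) = H(X) + H(Y) - H(X,Y): computing H(Y) from the column sums and H(X,Y) from the 8 cells in the same way gives H(Y) = 1.7895 bits and H(X,Y) = 2.3211 bits, so
I(X;Y) = 0.9383 + 1.7895 - 2.3211 = 0.4067 bits ✓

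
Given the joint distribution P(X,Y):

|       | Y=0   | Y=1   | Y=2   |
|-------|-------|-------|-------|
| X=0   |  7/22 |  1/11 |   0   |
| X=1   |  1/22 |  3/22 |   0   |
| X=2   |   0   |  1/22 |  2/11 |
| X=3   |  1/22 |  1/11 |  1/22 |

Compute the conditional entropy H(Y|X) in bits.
0.8969 bits

H(Y|X) = H(X,Y) - H(X)

H(X,Y) = -Σ_{x,y} P(x,y) log₂ P(x,y). Per-cell terms -P(x,y)·log₂P(x,y):
  X=0: 0.52566, 0.31449, 0.00000
  X=1: 0.20270, 0.39197, 0.00000
  X=2: 0.00000, 0.20270, 0.44717
  X=3: 0.20270, 0.31449, 0.20270
  (cells with P = 0 contribute 0)
Sum of the 12 terms: H(X,Y) = 2.8046 bits

Marginal of X (row sums):
  P(X=0) = 7/22 + 1/11 + 0 = 9/22
  P(X=1) = 1/22 + 3/22 + 0 = 2/11
  P(X=2) = 0 + 1/22 + 2/11 = 5/22
  P(X=3) = 1/22 + 1/11 + 1/22 = 2/11
H(X) = -[(9/22)·log₂(9/22) + (2/11)·log₂(2/11) + (5/22)·log₂(5/22) + (2/11)·log₂(2/11)]
  = 0.52753 + 0.44717 + 0.48580 + 0.44717 = 1.9077 bits

H(Y|X) = H(X,Y) - H(X) = 2.8046 - 1.9077 = 0.8969 bits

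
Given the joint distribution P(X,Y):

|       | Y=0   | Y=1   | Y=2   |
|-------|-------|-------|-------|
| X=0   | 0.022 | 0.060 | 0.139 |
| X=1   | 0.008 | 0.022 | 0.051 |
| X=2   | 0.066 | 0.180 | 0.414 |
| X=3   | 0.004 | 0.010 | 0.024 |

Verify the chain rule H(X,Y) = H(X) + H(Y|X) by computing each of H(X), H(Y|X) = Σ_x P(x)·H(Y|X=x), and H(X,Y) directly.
H(X) = 1.3499 bits, H(Y|X) = 1.2646 bits, H(X,Y) = 2.6145 bits

Marginal of X (row sums):
  P(X=0) = 0.022 + 0.060 + 0.139 = 0.221
  P(X=1) = 0.008 + 0.022 + 0.051 = 0.081
  P(X=2) = 0.066 + 0.180 + 0.414 = 0.660
  P(X=3) = 0.004 + 0.010 + 0.024 = 0.038
H(X) = -[0.221·log₂(0.221) + 0.081·log₂(0.081) + 0.660·log₂(0.660) + 0.038·log₂(0.038)]
  = 0.48131 + 0.29370 + 0.39564 + 0.17928 = 1.3499 bits

H(Y|X) = Σ_x P(x)·H(Y|X=x):
  X=0: P(X=0) = 0.221, P(Y|X=0) = (22/221, 60/221, 139/221) → H(Y|X=0) = 1.26277
  X=1: P(X=1) = 0.081, P(Y|X=1) = (8/81, 22/81, 17/27) → H(Y|X=1) = 1.26082
  X=2: P(X=2) = 0.660, P(Y|X=2) = (1/10, 3/11, 69/110) → H(Y|X=2) = 1.26546
  X=3: P(X=3) = 0.038, P(Y|X=3) = (2/19, 5/19, 12/19) → H(Y|X=3) = 1.26744
H(Y|X) = 0.221·1.26277 + 0.081·1.26082 + 0.660·1.26546 + 0.038·1.26744 = 1.2646 bits

H(X,Y) = -Σ_{x,y} P(x,y) log₂ P(x,y). Per-cell terms -P(x,y)·log₂P(x,y):
  X=0: 0.12114, 0.24353, 0.39571
  X=1: 0.05573, 0.12114, 0.21896
  X=2: 0.25881, 0.44531, 0.52673
  X=3: 0.03186, 0.06644, 0.12914
Sum of the 12 terms: H(X,Y) = 2.6145 bits

Chain rule check:
  H(X) + H(Y|X) = 1.3499 + 1.2646 = 2.6145 bits
  H(X,Y) = 2.6145 bits
✓ Chain rule verified.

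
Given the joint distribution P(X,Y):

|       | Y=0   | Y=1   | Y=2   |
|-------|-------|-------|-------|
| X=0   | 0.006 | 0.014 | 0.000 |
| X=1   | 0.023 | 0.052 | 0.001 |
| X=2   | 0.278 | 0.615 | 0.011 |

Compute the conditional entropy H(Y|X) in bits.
0.9767 bits

H(Y|X) = H(X,Y) - H(X)

H(X,Y) = -Σ_{x,y} P(x,y) log₂ P(x,y). Per-cell terms -P(x,y)·log₂P(x,y):
  X=0: 0.0443, 0.0862, 0.0000
  X=1: 0.1252, 0.2218, 0.0100
  X=2: 0.5134, 0.4313, 0.0716
  (cells with P = 0 contribute 0)
Sum of the 9 terms: H(X,Y) = 1.5038 bits

Marginal of X (row sums):
  P(X=0) = 0.006 + 0.014 + 0.000 = 0.020
  P(X=1) = 0.023 + 0.052 + 0.001 = 0.076
  P(X=2) = 0.278 + 0.615 + 0.011 = 0.904
H(X) = -[0.020·log₂(0.020) + 0.076·log₂(0.076) + 0.904·log₂(0.904)]
  = 0.1129 + 0.2826 + 0.1316 = 0.5271 bits

H(Y|X) = H(X,Y) - H(X) = 1.5038 - 0.5271 = 0.9767 bits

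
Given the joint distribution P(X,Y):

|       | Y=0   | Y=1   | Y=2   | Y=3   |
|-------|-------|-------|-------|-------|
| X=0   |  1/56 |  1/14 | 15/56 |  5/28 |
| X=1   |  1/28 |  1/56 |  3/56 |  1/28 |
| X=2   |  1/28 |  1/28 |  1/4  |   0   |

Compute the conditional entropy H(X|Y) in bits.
1.2214 bits

H(X|Y) = H(X,Y) - H(Y)

H(X,Y) = -Σ_{x,y} P(x,y) log₂ P(x,y). Per-cell terms -P(x,y)·log₂P(x,y):
  X=0: 0.10370, 0.27195, 0.50905, 0.44383
  X=1: 0.17169, 0.10370, 0.22620, 0.17169
  X=2: 0.17169, 0.17169, 0.50000, 0.00000
  (cells with P = 0 contribute 0)
Sum of the 12 terms: H(X,Y) = 2.8452 bits

Marginal of Y (column sums):
  P(Y=0) = 1/56 + 1/28 + 1/28 = 5/56
  P(Y=1) = 1/14 + 1/56 + 1/28 = 1/8
  P(Y=2) = 15/56 + 3/56 + 1/4 = 4/7
  P(Y=3) = 5/28 + 1/28 + 0 = 3/14
H(Y) = -[(5/56)·log₂(5/56) + (1/8)·log₂(1/8) + (4/7)·log₂(4/7) + (3/14)·log₂(3/14)]
  = 0.31120 + 0.37500 + 0.46135 + 0.47623 = 1.6238 bits

H(X|Y) = H(X,Y) - H(Y) = 2.8452 - 1.6238 = 1.2214 bits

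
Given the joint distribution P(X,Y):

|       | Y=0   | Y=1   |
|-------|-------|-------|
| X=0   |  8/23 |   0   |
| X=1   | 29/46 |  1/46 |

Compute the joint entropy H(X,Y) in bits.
1.0696 bits

H(X,Y) = -Σ_{x,y} P(x,y) log₂ P(x,y). Per-cell terms -P(x,y)·log₂P(x,y):
  X=0: 0.5299, 0.0000
  X=1: 0.4196, 0.1201
  (cells with P = 0 contribute 0)
Sum of the 4 terms: H(X,Y) = 1.0696 bits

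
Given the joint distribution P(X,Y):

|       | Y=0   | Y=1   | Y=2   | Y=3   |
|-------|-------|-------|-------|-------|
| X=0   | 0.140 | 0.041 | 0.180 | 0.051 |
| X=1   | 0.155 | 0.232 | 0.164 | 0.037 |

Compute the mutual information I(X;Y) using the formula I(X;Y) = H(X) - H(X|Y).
0.0866 bits

I(X;Y) = H(X) - H(X|Y)

Marginal of X (row sums):
  P(X=0) = 0.140 + 0.041 + 0.180 + 0.051 = 0.412
  P(X=1) = 0.155 + 0.232 + 0.164 + 0.037 = 0.588
H(X) = -[0.412·log₂(0.412) + 0.588·log₂(0.588)]
  = 0.527065 + 0.450474 = 0.97754 bits

Marginal of Y (column sums):
  P(Y=0) = 0.140 + 0.155 = 0.295
  P(Y=1) = 0.041 + 0.232 = 0.273
  P(Y=2) = 0.180 + 0.164 = 0.344
  P(Y=3) = 0.051 + 0.037 = 0.088
H(X|Y) = Σ_y P(y)·H(X|Y=y):
  Y=0: P(Y=0) = 0.295, P(X|Y=0) = (28/59, 31/59) → H(X|Y=0) = 0.998134
  Y=1: P(Y=1) = 0.273, P(X|Y=1) = (41/273, 232/273) → H(X|Y=1) = 0.610298
  Y=2: P(Y=2) = 0.344, P(X|Y=2) = (45/86, 41/86) → H(X|Y=2) = 0.998439
  Y=3: P(Y=3) = 0.088, P(X|Y=3) = (51/88, 37/88) → H(X|Y=3) = 0.981665
H(X|Y) = 0.295·0.998134 + 0.273·0.610298 + 0.344·0.998439 + 0.088·0.981665 = 0.89091 bits

I(X;Y) = H(X) - H(X|Y) = 0.97754 - 0.89091 = 0.0866 bits

Cross-check via I(X;Y) = H(X) + H(Y) - H(X,Y): computing H(Y) from the column sums and H(X,Y) from the 8 cells in the same way gives H(Y) = 1.86905 bits and H(X,Y) = 2.75996 bits, so
I(X;Y) = 0.97754 + 1.86905 - 2.75996 = 0.0866 bits ✓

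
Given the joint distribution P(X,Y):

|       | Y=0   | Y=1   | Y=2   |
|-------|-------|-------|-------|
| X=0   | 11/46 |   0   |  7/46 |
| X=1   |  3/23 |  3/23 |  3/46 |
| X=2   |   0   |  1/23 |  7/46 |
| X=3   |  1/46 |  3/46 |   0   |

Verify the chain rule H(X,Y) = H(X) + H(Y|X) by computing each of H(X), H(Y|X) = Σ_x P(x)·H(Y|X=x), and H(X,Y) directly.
H(X) = 1.8238 bits, H(Y|X) = 1.0936 bits, H(X,Y) = 2.9173 bits

Marginal of X (row sums):
  P(X=0) = 11/46 + 0 + 7/46 = 9/23
  P(X=1) = 3/23 + 3/23 + 3/46 = 15/46
  P(X=2) = 0 + 1/23 + 7/46 = 9/46
  P(X=3) = 1/46 + 3/46 + 0 = 2/23
H(X) = -[(9/23)·log₂(9/23) + (15/46)·log₂(15/46) + (9/46)·log₂(9/46) + (2/23)·log₂(2/23)]
  = 0.5296840 + 0.5271754 + 0.4604942 + 0.3063967 = 1.8238 bits

H(Y|X) = Σ_x P(x)·H(Y|X=x):
  X=0: P(X=0) = 9/23, P(Y|X=0) = (11/18, 0, 7/18) → H(Y|X=0) = 0.9640788
  X=1: P(X=1) = 15/46, P(Y|X=1) = (2/5, 2/5, 1/5) → H(Y|X=1) = 1.5219281
  X=2: P(X=2) = 9/46, P(Y|X=2) = (0, 2/9, 7/9) → H(Y|X=2) = 0.7642045
  X=3: P(X=3) = 2/23, P(Y|X=3) = (1/4, 3/4, 0) → H(Y|X=3) = 0.8112781
H(Y|X) = (9/23)·0.9640788 + (15/46)·1.5219281 + (9/46)·0.7642045 + (2/23)·0.8112781 = 1.0936 bits

H(X,Y) = -Σ_{x,y} P(x,y) log₂ P(x,y). Per-cell terms -P(x,y)·log₂P(x,y):
  X=0: 0.4935964, 0.0000000, 0.4133359
  X=1: 0.3832956, 0.3832956, 0.2568652
  X=2: 0.0000000, 0.1966766, 0.4133359
  X=3: 0.1200774, 0.2568652, 0.0000000
  (cells with P = 0 contribute 0)
Sum of the 12 terms: H(X,Y) = 2.9173 bits

Chain rule check:
  H(X) + H(Y|X) = 1.8238 + 1.0936 = 2.9174 bits
  H(X,Y) = 2.9173 bits
✓ Chain rule verified (Δ = 0.0001 is 4-dp rounding noise: each of the three values was rounded independently).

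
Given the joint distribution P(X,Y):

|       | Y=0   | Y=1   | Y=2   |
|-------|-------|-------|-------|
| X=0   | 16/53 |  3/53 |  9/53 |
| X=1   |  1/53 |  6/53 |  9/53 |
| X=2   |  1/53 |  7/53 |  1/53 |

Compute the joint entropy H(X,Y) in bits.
2.6907 bits

H(X,Y) = -Σ_{x,y} P(x,y) log₂ P(x,y). Per-cell terms -P(x,y)·log₂P(x,y):
  X=0: 0.5216, 0.2345, 0.4344
  X=1: 0.1081, 0.3558, 0.4344
  X=2: 0.1081, 0.3857, 0.1081
Sum of the 9 terms: H(X,Y) = 2.6907 bits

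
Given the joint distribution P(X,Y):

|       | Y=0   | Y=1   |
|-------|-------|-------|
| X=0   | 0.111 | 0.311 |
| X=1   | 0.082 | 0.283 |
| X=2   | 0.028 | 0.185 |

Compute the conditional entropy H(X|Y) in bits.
1.5201 bits

H(X|Y) = H(X,Y) - H(Y)

H(X,Y) = -Σ_{x,y} P(x,y) log₂ P(x,y). Per-cell terms -P(x,y)·log₂P(x,y):
  X=0: 0.3520, 0.5240
  X=1: 0.2959, 0.5154
  X=2: 0.1444, 0.4504
Sum of the 6 terms: H(X,Y) = 2.2821 bits

Marginal of Y (column sums):
  P(Y=0) = 0.111 + 0.082 + 0.028 = 0.221
  P(Y=1) = 0.311 + 0.283 + 0.185 = 0.779
H(Y) = -[0.221·log₂(0.221) + 0.779·log₂(0.779)]
  = 0.4813 + 0.2807 = 0.7620 bits

H(X|Y) = H(X,Y) - H(Y) = 2.2821 - 0.7620 = 1.5201 bits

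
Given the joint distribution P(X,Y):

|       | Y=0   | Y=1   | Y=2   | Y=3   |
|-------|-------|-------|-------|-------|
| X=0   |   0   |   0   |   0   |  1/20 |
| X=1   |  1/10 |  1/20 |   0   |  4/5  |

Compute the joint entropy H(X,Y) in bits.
1.0219 bits

H(X,Y) = -Σ_{x,y} P(x,y) log₂ P(x,y). Per-cell terms -P(x,y)·log₂P(x,y):
  X=0: 0.0000, 0.0000, 0.0000, 0.2161
  X=1: 0.3322, 0.2161, 0.0000, 0.2575
  (cells with P = 0 contribute 0)
Sum of the 8 terms: H(X,Y) = 1.0219 bits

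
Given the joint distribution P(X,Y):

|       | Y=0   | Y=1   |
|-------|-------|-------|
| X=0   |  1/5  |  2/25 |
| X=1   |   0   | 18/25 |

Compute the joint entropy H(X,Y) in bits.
1.0971 bits

H(X,Y) = -Σ_{x,y} P(x,y) log₂ P(x,y). Per-cell terms -P(x,y)·log₂P(x,y):
  X=0: 0.4644, 0.2915
  X=1: 0.0000, 0.3412
  (cells with P = 0 contribute 0)
Sum of the 4 terms: H(X,Y) = 1.0971 bits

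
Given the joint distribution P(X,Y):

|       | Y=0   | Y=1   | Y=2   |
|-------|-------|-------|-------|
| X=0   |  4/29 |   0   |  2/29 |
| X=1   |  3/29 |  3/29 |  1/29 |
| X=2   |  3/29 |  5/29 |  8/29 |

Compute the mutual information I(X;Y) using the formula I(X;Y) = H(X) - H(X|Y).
0.2180 bits

I(X;Y) = H(X) - H(X|Y)

Marginal of X (row sums):
  P(X=0) = 4/29 + 0 + 2/29 = 6/29
  P(X=1) = 3/29 + 3/29 + 1/29 = 7/29
  P(X=2) = 3/29 + 5/29 + 8/29 = 16/29
H(X) = -[(6/29)·log₂(6/29) + (7/29)·log₂(7/29) + (16/29)·log₂(16/29)]
  = 0.47028 + 0.49498 + 0.47337 = 1.4386 bits

Marginal of Y (column sums):
  P(Y=0) = 4/29 + 3/29 + 3/29 = 10/29
  P(Y=1) = 0 + 3/29 + 5/29 = 8/29
  P(Y=2) = 2/29 + 1/29 + 8/29 = 11/29
H(X|Y) = Σ_y P(y)·H(X|Y=y):
  Y=0: P(Y=0) = 10/29, P(X|Y=0) = (2/5, 3/10, 3/10) → H(X|Y=0) = 1.57095
  Y=1: P(Y=1) = 8/29, P(X|Y=1) = (0, 3/8, 5/8) → H(X|Y=1) = 0.95443
  Y=2: P(Y=2) = 11/29, P(X|Y=2) = (2/11, 1/11, 8/11) → H(X|Y=2) = 1.09580
H(X|Y) = (10/29)·1.57095 + (8/29)·0.95443 + (11/29)·1.09580 = 1.2206 bits

I(X;Y) = H(X) - H(X|Y) = 1.4386 - 1.2206 = 0.2180 bits

Cross-check via I(X;Y) = H(X) + H(Y) - H(X,Y): computing H(Y) from the column sums and H(X,Y) from the 9 cells in the same way gives H(Y) = 1.5727 bits and H(X,Y) = 2.7933 bits, so
I(X;Y) = 1.4386 + 1.5727 - 2.7933 = 0.2180 bits ✓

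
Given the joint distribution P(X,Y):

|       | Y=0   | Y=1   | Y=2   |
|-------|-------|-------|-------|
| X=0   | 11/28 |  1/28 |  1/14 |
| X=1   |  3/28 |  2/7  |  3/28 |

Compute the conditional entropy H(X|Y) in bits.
0.7099 bits

H(X|Y) = H(X,Y) - H(Y)

H(X,Y) = -Σ_{x,y} P(x,y) log₂ P(x,y). Per-cell terms -P(x,y)·log₂P(x,y):
  X=0: 0.5295413, 0.1716912, 0.2719539
  X=1: 0.3452563, 0.5163871, 0.3452563
Sum of the 6 terms: H(X,Y) = 2.180086 bits

Marginal of Y (column sums):
  P(Y=0) = 11/28 + 3/28 = 1/2
  P(Y=1) = 1/28 + 2/7 = 9/28
  P(Y=2) = 1/14 + 3/28 = 5/28
H(Y) = -[(1/2)·log₂(1/2) + (9/28)·log₂(9/28) + (5/28)·log₂(5/28)]
  = 0.5000000 + 0.5263168 + 0.4438262 = 1.470143 bits

H(X|Y) = H(X,Y) - H(Y) = 2.180086 - 1.470143 = 0.7099 bits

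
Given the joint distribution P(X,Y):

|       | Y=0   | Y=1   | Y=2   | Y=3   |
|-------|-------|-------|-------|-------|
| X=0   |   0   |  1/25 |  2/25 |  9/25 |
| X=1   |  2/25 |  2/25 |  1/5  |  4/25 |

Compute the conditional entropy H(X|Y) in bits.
0.8149 bits

H(X|Y) = H(X,Y) - H(Y)

H(X,Y) = -Σ_{x,y} P(x,y) log₂ P(x,y). Per-cell terms -P(x,y)·log₂P(x,y):
  X=0: 0.0000, 0.1858, 0.2915, 0.5306
  X=1: 0.2915, 0.2915, 0.4644, 0.4230
  (cells with P = 0 contribute 0)
Sum of the 8 terms: H(X,Y) = 2.4783 bits

Marginal of Y (column sums):
  P(Y=0) = 0 + 2/25 = 2/25
  P(Y=1) = 1/25 + 2/25 = 3/25
  P(Y=2) = 2/25 + 1/5 = 7/25
  P(Y=3) = 9/25 + 4/25 = 13/25
H(Y) = -[(2/25)·log₂(2/25) + (3/25)·log₂(3/25) + (7/25)·log₂(7/25) + (13/25)·log₂(13/25)]
  = 0.2915 + 0.3671 + 0.5142 + 0.4906 = 1.6634 bits

H(X|Y) = H(X,Y) - H(Y) = 2.4783 - 1.6634 = 0.8149 bits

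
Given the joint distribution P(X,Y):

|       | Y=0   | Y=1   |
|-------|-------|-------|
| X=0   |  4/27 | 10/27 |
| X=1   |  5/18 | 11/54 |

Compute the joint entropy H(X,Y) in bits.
1.9198 bits

H(X,Y) = -Σ_{x,y} P(x,y) log₂ P(x,y). Per-cell terms -P(x,y)·log₂P(x,y):
  X=0: 0.40813, 0.53073
  X=1: 0.51333, 0.46759
Sum of the 4 terms: H(X,Y) = 1.9198 bits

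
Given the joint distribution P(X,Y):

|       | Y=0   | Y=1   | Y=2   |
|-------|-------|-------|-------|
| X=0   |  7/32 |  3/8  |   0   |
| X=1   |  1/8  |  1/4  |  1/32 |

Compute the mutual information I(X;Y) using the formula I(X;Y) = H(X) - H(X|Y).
0.0426 bits

I(X;Y) = H(X) - H(X|Y)

Marginal of X (row sums):
  P(X=0) = 7/32 + 3/8 + 0 = 19/32
  P(X=1) = 1/8 + 1/4 + 1/32 = 13/32
H(X) = -[(19/32)·log₂(19/32) + (13/32)·log₂(13/32)]
  = 0.44654 + 0.52795 = 0.9745 bits

Marginal of Y (column sums):
  P(Y=0) = 7/32 + 1/8 = 11/32
  P(Y=1) = 3/8 + 1/4 = 5/8
  P(Y=2) = 0 + 1/32 = 1/32
H(X|Y) = Σ_y P(y)·H(X|Y=y):
  Y=0: P(Y=0) = 11/32, P(X|Y=0) = (7/11, 4/11) → H(X|Y=0) = 0.94566
  Y=1: P(Y=1) = 5/8, P(X|Y=1) = (3/5, 2/5) → H(X|Y=1) = 0.97095
  Y=2: P(Y=2) = 1/32, P(X|Y=2) = (0, 1) → H(X|Y=2) = 0.00000
H(X|Y) = (11/32)·0.94566 + (5/8)·0.97095 + (1/32)·0.00000 = 0.9319 bits

I(X;Y) = H(X) - H(X|Y) = 0.9745 - 0.9319 = 0.0426 bits

Cross-check via I(X;Y) = H(X) + H(Y) - H(X,Y): computing H(Y) from the column sums and H(X,Y) from the 6 cells in the same way gives H(Y) = 1.1096 bits and H(X,Y) = 2.0415 bits, so
I(X;Y) = 0.9745 + 1.1096 - 2.0415 = 0.0426 bits ✓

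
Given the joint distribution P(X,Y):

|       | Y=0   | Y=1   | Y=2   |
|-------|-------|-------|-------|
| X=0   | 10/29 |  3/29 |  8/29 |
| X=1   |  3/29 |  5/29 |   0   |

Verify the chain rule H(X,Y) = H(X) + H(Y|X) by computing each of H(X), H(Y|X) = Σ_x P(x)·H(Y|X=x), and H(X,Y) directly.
H(X) = 0.8498 bits, H(Y|X) = 1.3069 bits, H(X,Y) = 2.1566 bits

Marginal of X (row sums):
  P(X=0) = 10/29 + 3/29 + 8/29 = 21/29
  P(X=1) = 3/29 + 5/29 + 0 = 8/29
H(X) = -[(21/29)·log₂(21/29) + (8/29)·log₂(8/29)]
  = 0.337205 + 0.512546 = 0.8498 bits

H(Y|X) = Σ_x P(x)·H(Y|X=x):
  X=0: P(X=0) = 21/29, P(Y|X=0) = (10/21, 1/7, 8/21) → H(Y|X=0) = 1.441167
  X=1: P(X=1) = 8/29, P(Y|X=1) = (3/8, 5/8, 0) → H(Y|X=1) = 0.954434
H(Y|X) = (21/29)·1.441167 + (8/29)·0.954434 = 1.3069 bits

H(X,Y) = -Σ_{x,y} P(x,y) log₂ P(x,y). Per-cell terms -P(x,y)·log₂P(x,y):
  X=0: 0.529673, 0.338588, 0.512546
  X=1: 0.338588, 0.437251, 0.000000
  (cells with P = 0 contribute 0)
Sum of the 6 terms: H(X,Y) = 2.1566 bits

Chain rule check:
  H(X) + H(Y|X) = 0.8498 + 1.3069 = 2.1567 bits
  H(X,Y) = 2.1566 bits
✓ Chain rule verified (Δ = 0.0001 is 4-dp rounding noise: each of the three values was rounded independently).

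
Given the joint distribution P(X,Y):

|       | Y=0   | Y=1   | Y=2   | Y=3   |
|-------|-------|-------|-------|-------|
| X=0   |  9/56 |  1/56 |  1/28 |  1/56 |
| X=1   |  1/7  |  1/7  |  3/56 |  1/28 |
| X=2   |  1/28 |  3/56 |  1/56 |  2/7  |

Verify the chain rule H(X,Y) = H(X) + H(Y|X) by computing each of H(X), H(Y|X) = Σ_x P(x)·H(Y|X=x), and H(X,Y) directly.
H(X) = 1.5493 bits, H(Y|X) = 1.4717 bits, H(X,Y) = 3.0209 bits

Marginal of X (row sums):
  P(X=0) = 9/56 + 1/56 + 1/28 + 1/56 = 13/56
  P(X=1) = 1/7 + 1/7 + 3/56 + 1/28 = 3/8
  P(X=2) = 1/28 + 3/56 + 1/56 + 2/7 = 11/28
H(X) = -[(13/56)·log₂(13/56) + (3/8)·log₂(3/8) + (11/28)·log₂(11/28)]
  = 0.48911 + 0.53064 + 0.52954 = 1.5493 bits

H(Y|X) = Σ_x P(x)·H(Y|X=x):
  X=0: P(X=0) = 13/56, P(Y|X=0) = (9/13, 1/13, 2/13, 1/13) → H(Y|X=0) = 1.35203
  X=1: P(X=1) = 3/8, P(Y|X=1) = (8/21, 8/21, 1/7, 2/21) → H(Y|X=1) = 1.78494
  X=2: P(X=2) = 11/28, P(Y|X=2) = (1/11, 3/22, 1/22, 8/11) → H(Y|X=2) = 1.24330
H(Y|X) = (13/56)·1.35203 + (3/8)·1.78494 + (11/28)·1.24330 = 1.4717 bits

H(X,Y) = -Σ_{x,y} P(x,y) log₂ P(x,y). Per-cell terms -P(x,y)·log₂P(x,y):
  X=0: 0.42387, 0.10370, 0.17169, 0.10370
  X=1: 0.40105, 0.40105, 0.22620, 0.17169
  X=2: 0.17169, 0.22620, 0.10370, 0.51639
Sum of the 12 terms: H(X,Y) = 3.0209 bits

Chain rule check:
  H(X) + H(Y|X) = 1.5493 + 1.4717 = 3.0210 bits
  H(X,Y) = 3.0209 bits
✓ Chain rule verified (Δ = 0.0001 is 4-dp rounding noise: each of the three values was rounded independently).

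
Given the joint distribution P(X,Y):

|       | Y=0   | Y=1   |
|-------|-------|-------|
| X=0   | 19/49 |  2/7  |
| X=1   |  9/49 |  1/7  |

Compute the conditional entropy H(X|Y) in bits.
0.9112 bits

H(X|Y) = H(X,Y) - H(Y)

H(X,Y) = -Σ_{x,y} P(x,y) log₂ P(x,y). Per-cell terms -P(x,y)·log₂P(x,y):
  X=0: 0.52998, 0.51639
  X=1: 0.44904, 0.40105
Sum of the 4 terms: H(X,Y) = 1.89646 bits

Marginal of Y (column sums):
  P(Y=0) = 19/49 + 9/49 = 4/7
  P(Y=1) = 2/7 + 1/7 = 3/7
H(Y) = -[(4/7)·log₂(4/7) + (3/7)·log₂(3/7)]
  = 0.46135 + 0.52388 = 0.98523 bits

H(X|Y) = H(X,Y) - H(Y) = 1.89646 - 0.98523 = 0.9112 bits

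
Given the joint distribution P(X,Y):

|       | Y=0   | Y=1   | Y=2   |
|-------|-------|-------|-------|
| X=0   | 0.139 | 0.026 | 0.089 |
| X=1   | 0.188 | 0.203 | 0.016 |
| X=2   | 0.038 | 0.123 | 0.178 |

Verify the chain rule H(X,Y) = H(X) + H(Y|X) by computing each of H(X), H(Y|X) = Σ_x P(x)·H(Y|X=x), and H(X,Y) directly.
H(X) = 1.5591 bits, H(Y|X) = 1.2943 bits, H(X,Y) = 2.8533 bits

Marginal of X (row sums):
  P(X=0) = 0.139 + 0.026 + 0.089 = 0.254
  P(X=1) = 0.188 + 0.203 + 0.016 = 0.407
  P(X=2) = 0.038 + 0.123 + 0.178 = 0.339
H(X) = -[0.254·log₂(0.254) + 0.407·log₂(0.407) + 0.339·log₂(0.339)]
  = 0.50218 + 0.52784 + 0.52906 = 1.5591 bits

H(Y|X) = Σ_x P(x)·H(Y|X=x):
  X=0: P(X=0) = 0.254, P(Y|X=0) = (139/254, 13/127, 89/254) → H(Y|X=0) = 1.34268
  X=1: P(X=1) = 0.407, P(Y|X=1) = (188/407, 203/407, 16/407) → H(Y|X=1) = 1.19880
  X=2: P(X=2) = 0.339, P(Y|X=2) = (38/339, 41/113, 178/339) → H(Y|X=2) = 1.37260
H(Y|X) = 0.254·1.34268 + 0.407·1.19880 + 0.339·1.37260 = 1.2943 bits

H(X,Y) = -Σ_{x,y} P(x,y) log₂ P(x,y). Per-cell terms -P(x,y)·log₂P(x,y):
  X=0: 0.39571, 0.13690, 0.31061
  X=1: 0.45330, 0.46699, 0.09545
  X=2: 0.17928, 0.37186, 0.44323
Sum of the 9 terms: H(X,Y) = 2.8533 bits

Chain rule check:
  H(X) + H(Y|X) = 1.5591 + 1.2943 = 2.8534 bits
  H(X,Y) = 2.8533 bits
✓ Chain rule verified (Δ = 0.0001 is 4-dp rounding noise: each of the three values was rounded independently).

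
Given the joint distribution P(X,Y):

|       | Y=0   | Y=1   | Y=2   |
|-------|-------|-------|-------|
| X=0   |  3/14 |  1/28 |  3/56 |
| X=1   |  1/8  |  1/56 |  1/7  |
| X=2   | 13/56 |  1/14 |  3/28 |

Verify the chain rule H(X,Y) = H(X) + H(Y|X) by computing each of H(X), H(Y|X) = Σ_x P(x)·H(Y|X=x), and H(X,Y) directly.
H(X) = 1.5658 bits, H(Y|X) = 1.2944 bits, H(X,Y) = 2.8602 bits

Marginal of X (row sums):
  P(X=0) = 3/14 + 1/28 + 3/56 = 17/56
  P(X=1) = 1/8 + 1/56 + 1/7 = 2/7
  P(X=2) = 13/56 + 1/14 + 3/28 = 23/56
H(X) = -[(17/56)·log₂(17/56) + (2/7)·log₂(2/7) + (23/56)·log₂(23/56)]
  = 0.52211 + 0.51639 + 0.52727 = 1.5658 bits

H(Y|X) = Σ_x P(x)·H(Y|X=x):
  X=0: P(X=0) = 17/56, P(Y|X=0) = (12/17, 2/17, 3/17) → H(Y|X=0) = 1.15955
  X=1: P(X=1) = 2/7, P(Y|X=1) = (7/16, 1/16, 1/2) → H(Y|X=1) = 1.27178
  X=2: P(X=2) = 23/56, P(Y|X=2) = (13/23, 4/23, 6/23) → H(Y|X=2) = 1.40984
H(Y|X) = (17/56)·1.15955 + (2/7)·1.27178 + (23/56)·1.40984 = 1.2944 bits

H(X,Y) = -Σ_{x,y} P(x,y) log₂ P(x,y). Per-cell terms -P(x,y)·log₂P(x,y):
  X=0: 0.47623, 0.17169, 0.22620
  X=1: 0.37500, 0.10370, 0.40105
  X=2: 0.48911, 0.27195, 0.34526
Sum of the 9 terms: H(X,Y) = 2.8602 bits

Chain rule check:
  H(X) + H(Y|X) = 1.5658 + 1.2944 = 2.8602 bits
  H(X,Y) = 2.8602 bits
✓ Chain rule verified.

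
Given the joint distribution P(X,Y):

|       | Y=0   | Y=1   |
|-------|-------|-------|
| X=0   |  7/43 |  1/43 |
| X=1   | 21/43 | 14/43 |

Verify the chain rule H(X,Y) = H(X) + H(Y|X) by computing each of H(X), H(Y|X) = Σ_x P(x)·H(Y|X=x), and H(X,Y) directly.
H(X) = 0.6931 bits, H(Y|X) = 0.8914 bits, H(X,Y) = 1.5846 bits

Marginal of X (row sums):
  P(X=0) = 7/43 + 1/43 = 8/43
  P(X=1) = 21/43 + 14/43 = 35/43
H(X) = -[(8/43)·log₂(8/43) + (35/43)·log₂(35/43)]
  = 0.45140 + 0.24173 = 0.6931 bits

H(Y|X) = Σ_x P(x)·H(Y|X=x):
  X=0: P(X=0) = 8/43, P(Y|X=0) = (7/8, 1/8) → H(Y|X=0) = 0.54356
  X=1: P(X=1) = 35/43, P(Y|X=1) = (3/5, 2/5) → H(Y|X=1) = 0.97095
H(Y|X) = (8/43)·0.54356 + (35/43)·0.97095 = 0.8914 bits

H(X,Y) = -Σ_{x,y} P(x,y) log₂ P(x,y). Per-cell terms -P(x,y)·log₂P(x,y):
  X=0: 0.42633, 0.12619
  X=1: 0.50495, 0.52709
Sum of the 4 terms: H(X,Y) = 1.5846 bits

Chain rule check:
  H(X) + H(Y|X) = 0.6931 + 0.8914 = 1.5845 bits
  H(X,Y) = 1.5846 bits
✓ Chain rule verified (Δ = 0.0001 is 4-dp rounding noise: each of the three values was rounded independently).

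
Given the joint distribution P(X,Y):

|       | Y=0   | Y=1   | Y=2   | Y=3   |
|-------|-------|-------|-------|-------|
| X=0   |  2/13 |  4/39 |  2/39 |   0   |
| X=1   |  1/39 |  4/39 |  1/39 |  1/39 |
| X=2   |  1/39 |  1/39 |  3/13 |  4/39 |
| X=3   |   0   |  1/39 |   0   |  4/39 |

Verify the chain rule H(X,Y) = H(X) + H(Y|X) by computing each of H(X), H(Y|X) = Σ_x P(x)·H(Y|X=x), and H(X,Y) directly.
H(X) = 1.8781 bits, H(Y|X) = 1.4063 bits, H(X,Y) = 3.2844 bits

Marginal of X (row sums):
  P(X=0) = 2/13 + 4/39 + 2/39 + 0 = 4/13
  P(X=1) = 1/39 + 4/39 + 1/39 + 1/39 = 7/39
  P(X=2) = 1/39 + 1/39 + 3/13 + 4/39 = 5/13
  P(X=3) = 0 + 1/39 + 0 + 4/39 = 5/39
H(X) = -[(4/13)·log₂(4/13) + (7/39)·log₂(7/39) + (5/13)·log₂(5/13) + (5/39)·log₂(5/39)]
  = 0.52321 + 0.44478 + 0.53020 + 0.37993 = 1.8781 bits

H(Y|X) = Σ_x P(x)·H(Y|X=x):
  X=0: P(X=0) = 4/13, P(Y|X=0) = (1/2, 1/3, 1/6, 0) → H(Y|X=0) = 1.45915
  X=1: P(X=1) = 7/39, P(Y|X=1) = (1/7, 4/7, 1/7, 1/7) → H(Y|X=1) = 1.66450
  X=2: P(X=2) = 5/13, P(Y|X=2) = (1/15, 1/15, 3/5, 4/15) → H(Y|X=2) = 1.47160
  X=3: P(X=3) = 5/39, P(Y|X=3) = (0, 1/5, 0, 4/5) → H(Y|X=3) = 0.72193
H(Y|X) = (4/13)·1.45915 + (7/39)·1.66450 + (5/13)·1.47160 + (5/39)·0.72193 = 1.4063 bits

H(X,Y) = -Σ_{x,y} P(x,y) log₂ P(x,y). Per-cell terms -P(x,y)·log₂P(x,y):
  X=0: 0.41545, 0.33696, 0.21976, 0.00000
  X=1: 0.13552, 0.33696, 0.13552, 0.13552
  X=2: 0.13552, 0.13552, 0.48819, 0.33696
  X=3: 0.00000, 0.13552, 0.00000, 0.33696
  (cells with P = 0 contribute 0)
Sum of the 16 terms: H(X,Y) = 3.2844 bits

Chain rule check:
  H(X) + H(Y|X) = 1.8781 + 1.4063 = 3.2844 bits
  H(X,Y) = 3.2844 bits
✓ Chain rule verified.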